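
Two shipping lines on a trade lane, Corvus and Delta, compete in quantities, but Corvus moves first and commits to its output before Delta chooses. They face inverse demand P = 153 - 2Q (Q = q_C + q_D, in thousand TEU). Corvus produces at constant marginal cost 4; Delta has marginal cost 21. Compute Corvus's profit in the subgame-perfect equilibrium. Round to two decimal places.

The follower Delta best-responds to any q_C: π_D = (153 - 2Q)q_D - 21q_D.
∂π_D/∂q_D = 132 - 2q_C - 4q_D = 0 gives the reaction function q_D = (132 - 2q_C)/4.
Corvus substitutes q_D(q_C) into its own profit: π_C = q_C(153 - 2q_C - (132 - 2q_C)/2) - 4q_C = (87 - q_C)q_C - 4q_C.
The leader's first-order condition 83 - 2q_C = 0 yields q_C = 83/2.
Then q_D = (132 - 2·(83/2))/4 = 49/4.
Price P = 153 - 2·(215/4) = 91/2.
Corvus's profit: (91/2 - 4)·(83/2) = 1722.2500.

1722.25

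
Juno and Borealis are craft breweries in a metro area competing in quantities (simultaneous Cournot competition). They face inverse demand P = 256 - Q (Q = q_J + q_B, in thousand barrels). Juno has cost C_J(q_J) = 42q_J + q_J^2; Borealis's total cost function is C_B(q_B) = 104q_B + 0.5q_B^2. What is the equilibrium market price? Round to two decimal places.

Juno's profit: π_J = (256 - Q)q_J - (42q_J + q_J²). Setting ∂π_J/∂q_J = 0: 214 - 4q_J - (q_B) = 0.
Borealis's first-order condition: 152 - 3q_B - (q_J) = 0.
So q_J = (214 - q_B)/4 and q_B = (152 - q_J)/3.
Substituting one into the other gives q_J = 490/11 and q_B = 394/11.
Total output Q = 884/11, so price P = 256 - 884/11 = 1932/11.

175.64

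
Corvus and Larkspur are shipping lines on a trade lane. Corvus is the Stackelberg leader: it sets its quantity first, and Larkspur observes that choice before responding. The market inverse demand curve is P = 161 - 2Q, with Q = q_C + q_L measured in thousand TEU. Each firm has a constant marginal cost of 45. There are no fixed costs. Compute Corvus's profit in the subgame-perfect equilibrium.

841

The follower Larkspur best-responds to any q_C: π_L = (161 - 2Q)q_L - 45q_L.
∂π_L/∂q_L = 116 - 2q_C - 4q_L = 0 gives the reaction function q_L = (116 - 2q_C)/4.
Corvus substitutes q_L(q_C) into its own profit: π_C = q_C(161 - 2q_C - (116 - 2q_C)/2) - 45q_C = (103 - q_C)q_C - 45q_C.
Leader FOC: 58 - 2q_C = 0, so q_C = 29.
Then q_L = (116 - 2·29)/4 = 29/2.
Price P = 161 - 2·(87/2) = 74.
Corvus's profit: (74 - 45)·29 = 841.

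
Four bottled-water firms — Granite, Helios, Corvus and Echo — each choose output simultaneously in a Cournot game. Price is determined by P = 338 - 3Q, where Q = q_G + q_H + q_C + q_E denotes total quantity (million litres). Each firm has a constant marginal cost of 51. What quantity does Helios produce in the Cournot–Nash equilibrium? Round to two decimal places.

A representative firm's profit is π_i = q_i(338 - 3Q) - 51q_i.
First-order condition (treating rivals' output as given): 287 - 6q_i - 3·Σ_{j≠i} q_j = 0.
By symmetry each firm produces the same amount; substituting Σ_{j≠i} q_j = 3q_i yields q_i = 287/15.

19.13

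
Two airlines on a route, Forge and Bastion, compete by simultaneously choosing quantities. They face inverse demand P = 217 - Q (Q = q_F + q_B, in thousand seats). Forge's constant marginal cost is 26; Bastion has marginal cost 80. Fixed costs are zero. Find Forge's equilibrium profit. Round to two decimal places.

6669.44

Forge's profit: π_F = (217 - Q)q_F - (26q_F). Setting ∂π_F/∂q_F = 0: 191 - 2q_F - (q_B) = 0.
Bastion's profit: π_B = (217 - Q)q_B - (80q_B). Setting ∂π_B/∂q_B = 0: 137 - 2q_B - (q_F) = 0.
So q_F = (191 - q_B)/2 and q_B = (137 - q_F)/2.
Substituting one into the other gives q_F = 245/3 and q_B = 83/3.
Price P = 217 - 328/3 = 323/3.
Forge's profit: (323/3 - 26)·(245/3) = 6669.4444.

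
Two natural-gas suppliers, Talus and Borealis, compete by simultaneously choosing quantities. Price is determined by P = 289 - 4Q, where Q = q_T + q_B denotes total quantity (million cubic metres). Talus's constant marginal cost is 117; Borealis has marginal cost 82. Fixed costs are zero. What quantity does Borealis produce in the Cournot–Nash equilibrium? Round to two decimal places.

20.17

Talus's profit: π_T = (289 - 4Q)q_T - (117q_T). Setting ∂π_T/∂q_T = 0: 172 - 8q_T - 4(q_B) = 0.
Borealis's profit: π_B = (289 - 4Q)q_B - (82q_B). Setting ∂π_B/∂q_B = 0: 207 - 8q_B - 4(q_T) = 0.
Best responses: q_T = (172 - 4q_B)/8, q_B = (207 - 4q_T)/8.
Solving the pair: q_T = 137/12, q_B = 121/6.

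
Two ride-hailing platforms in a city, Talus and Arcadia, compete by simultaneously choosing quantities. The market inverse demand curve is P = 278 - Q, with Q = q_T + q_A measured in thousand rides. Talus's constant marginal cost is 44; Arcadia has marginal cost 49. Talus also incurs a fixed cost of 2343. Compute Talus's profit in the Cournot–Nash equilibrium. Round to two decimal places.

Talus's profit: π_T = (278 - Q)q_T - (44q_T). Setting ∂π_T/∂q_T = 0: 234 - 2q_T - (q_A) = 0.
Arcadia's first-order condition: 229 - 2q_A - (q_T) = 0.
So q_T = (234 - q_A)/2 and q_A = (229 - q_T)/2.
Substituting one into the other gives q_T = 239/3 and q_A = 224/3.
Price P = 278 - 463/3 = 371/3.
Talus's profit: (371/3 - 44)·(239/3) - 2343 = 4003.7778.

4003.78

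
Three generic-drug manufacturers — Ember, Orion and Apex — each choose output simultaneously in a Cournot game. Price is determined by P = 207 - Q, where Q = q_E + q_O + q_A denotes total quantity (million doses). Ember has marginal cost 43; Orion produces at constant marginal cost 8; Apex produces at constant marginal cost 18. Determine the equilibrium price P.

Ember's profit: π_E = (207 - Q)q_E - (43q_E). Setting ∂π_E/∂q_E = 0: 164 - 2q_E - (q_O + q_A) = 0.
Orion's profit: π_O = (207 - Q)q_O - (8q_O). Setting ∂π_O/∂q_O = 0: 199 - 2q_O - (q_E + q_A) = 0.
Apex's profit: π_A = (207 - Q)q_A - (18q_A). Setting ∂π_A/∂q_A = 0: 189 - 2q_A - (q_E + q_O) = 0.
Summing all 3 equations gives 552 − 4Q = 0, hence Q = 138.
Back-substituting: q_E = (164 − 138) = 26, q_O = (199 − 138) = 61, q_A = (189 − 138) = 51.
Total output Q = 138, so price P = 207 - 138 = 69.

69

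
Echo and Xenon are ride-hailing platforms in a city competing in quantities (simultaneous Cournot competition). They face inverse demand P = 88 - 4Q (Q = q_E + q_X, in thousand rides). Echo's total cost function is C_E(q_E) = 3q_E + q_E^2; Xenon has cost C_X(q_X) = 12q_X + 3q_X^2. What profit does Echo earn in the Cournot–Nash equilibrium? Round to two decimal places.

Echo's profit: π_E = (88 - 4Q)q_E - (3q_E + q_E²). Setting ∂π_E/∂q_E = 0: 85 - 10q_E - 4(q_X) = 0.
Xenon's first-order condition: 76 - 14q_X - 4(q_E) = 0.
So q_E = (85 - 4q_X)/10 and q_X = (76 - 4q_E)/14.
Substituting one into the other gives q_E = 443/62 and q_X = 105/31.
Price P = 88 - 4·(653/62) = 1422/31.
Echo's profit: (1422/31)·(443/62) - 3·(443/62) - (443/62)² = 255.2666.

255.27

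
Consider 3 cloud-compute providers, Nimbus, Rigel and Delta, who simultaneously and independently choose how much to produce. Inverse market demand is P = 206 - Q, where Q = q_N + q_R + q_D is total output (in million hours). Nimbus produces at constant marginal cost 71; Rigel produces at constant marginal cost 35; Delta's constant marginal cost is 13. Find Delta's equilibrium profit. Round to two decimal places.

4658.06

Nimbus's profit: π_N = (206 - Q)q_N - (71q_N). Setting ∂π_N/∂q_N = 0: 135 - 2q_N - (q_R + q_D) = 0.
Rigel's first-order condition: 171 - 2q_R - (q_N + q_D) = 0.
Delta's first-order condition: 193 - 2q_D - (q_N + q_R) = 0.
Summing all 3 equations gives 499 − 4Q = 0, hence Q = 499/4.
Back-substituting: q_N = (135 − 499/4) = 41/4, q_R = (171 − 499/4) = 185/4, q_D = (193 − 499/4) = 273/4.
Price P = 206 - 499/4 = 325/4.
Delta's profit: (325/4 - 13)·(273/4) = 4658.0625.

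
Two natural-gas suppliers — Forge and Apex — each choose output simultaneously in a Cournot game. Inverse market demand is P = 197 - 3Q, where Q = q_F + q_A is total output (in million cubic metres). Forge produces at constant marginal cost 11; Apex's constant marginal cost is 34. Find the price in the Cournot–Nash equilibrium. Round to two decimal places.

Forge's profit: π_F = (197 - 3Q)q_F - (11q_F). Setting ∂π_F/∂q_F = 0: 186 - 6q_F - 3(q_A) = 0.
Apex's first-order condition: 163 - 6q_A - 3(q_F) = 0.
Rearranging gives the reaction functions q_F = (186 - 3q_A)/6 and q_A = (163 - 3q_F)/6.
Solving the pair: q_F = 209/9, q_A = 140/9.
Total output Q = 349/9, so price P = 197 - 3·(349/9) = 242/3.

80.67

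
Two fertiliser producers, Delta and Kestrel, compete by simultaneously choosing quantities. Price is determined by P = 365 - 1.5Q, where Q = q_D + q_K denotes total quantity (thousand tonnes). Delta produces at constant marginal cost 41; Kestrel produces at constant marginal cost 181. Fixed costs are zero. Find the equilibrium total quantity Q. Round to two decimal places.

Delta's profit: π_D = (365 - 1.5Q)q_D - (41q_D). Setting ∂π_D/∂q_D = 0: 324 - 3q_D - (3/2)(q_K) = 0.
Kestrel's profit: π_K = (365 - 1.5Q)q_K - (181q_K). Setting ∂π_K/∂q_K = 0: 184 - 3q_K - (3/2)(q_D) = 0.
Rearranging gives the reaction functions q_D = (324 - (3/2)q_K)/3 and q_K = (184 - (3/2)q_D)/3.
Substituting one into the other gives q_D = 928/9 and q_K = 88/9.
Total output Q = 928/9 + 88/9 = 1016/9.

112.89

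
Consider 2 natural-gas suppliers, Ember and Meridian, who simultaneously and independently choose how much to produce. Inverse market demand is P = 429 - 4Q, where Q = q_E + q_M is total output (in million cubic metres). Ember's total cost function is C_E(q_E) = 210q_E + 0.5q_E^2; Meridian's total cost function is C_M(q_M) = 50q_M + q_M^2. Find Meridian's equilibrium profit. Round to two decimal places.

Ember's profit: π_E = (429 - 4Q)q_E - (210q_E + (1/2)q_E²). Setting ∂π_E/∂q_E = 0: 219 - 9q_E - 4(q_M) = 0.
Meridian's first-order condition: 379 - 10q_M - 4(q_E) = 0.
Best responses: q_E = (219 - 4q_M)/9, q_M = (379 - 4q_E)/10.
Solving the pair: q_E = 337/37, q_M = 34.2568.
Price P = 429 - 4·43.3649 = 255.5405.
Meridian's profit: 255.5405·34.2568 - 50·34.2568 - 34.2568² = 5867.6269.

5867.63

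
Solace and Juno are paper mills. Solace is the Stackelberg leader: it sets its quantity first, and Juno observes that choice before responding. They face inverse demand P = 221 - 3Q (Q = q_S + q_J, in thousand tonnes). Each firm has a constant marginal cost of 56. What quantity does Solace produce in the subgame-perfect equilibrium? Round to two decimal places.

27.50

Solve by backward induction. Given q_S, the follower Juno maximises π_J = (221 - 3q_S - 3q_J)q_J - 56q_J.
Follower FOC: 165 - 3q_S - 6q_J = 0, so q_J(q_S) = (165 - 3q_S)/6.
The leader anticipates this reaction. Substituting into P = 221 - 3Q gives P = 277/2 - (3/2)q_S, so π_S = (277/2 - (3/2)q_S)q_S - 56q_S.
Leader FOC: 165/2 - 3q_S = 0, so q_S = 55/2.
Then q_J = (165 - 3·(55/2))/6 = 55/4.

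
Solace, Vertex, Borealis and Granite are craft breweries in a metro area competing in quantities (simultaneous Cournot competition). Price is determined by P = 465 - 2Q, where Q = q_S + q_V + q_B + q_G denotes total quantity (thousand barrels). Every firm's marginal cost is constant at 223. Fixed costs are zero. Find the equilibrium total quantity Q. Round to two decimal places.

96.80

Each firm earns π_i = (465 - 2Q)q_i - 223q_i.
First-order condition (treating rivals' output as given): 242 - 4q_i - 2·Σ_{j≠i} q_j = 0.
By symmetry each firm produces the same amount; substituting Σ_{j≠i} q_j = 3q_i yields q_i = 242/10 = 121/5.
Total output Q = 121/5 + 121/5 + 121/5 + 121/5 = 484/5.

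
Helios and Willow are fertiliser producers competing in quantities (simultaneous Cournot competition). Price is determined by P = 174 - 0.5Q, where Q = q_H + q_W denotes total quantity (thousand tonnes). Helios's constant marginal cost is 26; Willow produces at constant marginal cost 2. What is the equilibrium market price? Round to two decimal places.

67.33

Helios's profit: π_H = (174 - 0.5Q)q_H - (26q_H). Setting ∂π_H/∂q_H = 0: 148 - q_H - (1/2)(q_W) = 0.
Willow's first-order condition: 172 - q_W - (1/2)(q_H) = 0.
Best responses: q_H = (148 - (1/2)q_W), q_W = (172 - (1/2)q_H).
Substituting one into the other gives q_H = 248/3 and q_W = 392/3.
Total output Q = 640/3, so price P = 174 - (1/2)·(640/3) = 202/3.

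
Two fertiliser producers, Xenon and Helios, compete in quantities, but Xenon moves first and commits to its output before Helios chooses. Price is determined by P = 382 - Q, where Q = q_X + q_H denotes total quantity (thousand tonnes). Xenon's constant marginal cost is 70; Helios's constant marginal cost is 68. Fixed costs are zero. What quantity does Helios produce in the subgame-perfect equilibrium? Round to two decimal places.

79.50

Solve by backward induction. Given q_X, the follower Helios maximises π_H = (382 - q_X - q_H)q_H - 68q_H.
Follower FOC: 314 - q_X - 2q_H = 0, so q_H(q_X) = (314 - q_X)/2.
Xenon substitutes q_H(q_X) into its own profit: π_X = q_X(382 - q_X - (314 - q_X)/2) - 70q_X = (225 - (1/2)q_X)q_X - 70q_X.
The leader's first-order condition 155 - q_X = 0 yields q_X = 155.
Then q_H = (314 - 155)/2 = 159/2.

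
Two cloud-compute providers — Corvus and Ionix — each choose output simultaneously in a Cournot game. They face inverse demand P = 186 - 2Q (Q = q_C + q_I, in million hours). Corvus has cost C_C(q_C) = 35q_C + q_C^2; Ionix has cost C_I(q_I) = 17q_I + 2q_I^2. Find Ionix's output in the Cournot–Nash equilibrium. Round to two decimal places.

Corvus's profit: π_C = (186 - 2Q)q_C - (35q_C + q_C²). Setting ∂π_C/∂q_C = 0: 151 - 6q_C - 2(q_I) = 0.
Ionix's first-order condition: 169 - 8q_I - 2(q_C) = 0.
Best responses: q_C = (151 - 2q_I)/6, q_I = (169 - 2q_C)/8.
Substituting one into the other gives q_C = 435/22 and q_I = 178/11.

16.18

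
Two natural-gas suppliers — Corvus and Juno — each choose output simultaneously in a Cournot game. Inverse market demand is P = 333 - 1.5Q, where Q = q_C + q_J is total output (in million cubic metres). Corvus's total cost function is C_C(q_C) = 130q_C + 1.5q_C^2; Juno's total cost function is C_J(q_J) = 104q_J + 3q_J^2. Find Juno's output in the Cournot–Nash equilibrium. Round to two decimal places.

20.67

Corvus's profit: π_C = (333 - 1.5Q)q_C - (130q_C + (3/2)q_C²). Setting ∂π_C/∂q_C = 0: 203 - 6q_C - (3/2)(q_J) = 0.
Juno's profit: π_J = (333 - 1.5Q)q_J - (104q_J + 3q_J²). Setting ∂π_J/∂q_J = 0: 229 - 9q_J - (3/2)(q_C) = 0.
So q_C = (203 - (3/2)q_J)/6 and q_J = (229 - (3/2)q_C)/9.
Substituting one into the other gives q_C = 86/3 and q_J = 62/3.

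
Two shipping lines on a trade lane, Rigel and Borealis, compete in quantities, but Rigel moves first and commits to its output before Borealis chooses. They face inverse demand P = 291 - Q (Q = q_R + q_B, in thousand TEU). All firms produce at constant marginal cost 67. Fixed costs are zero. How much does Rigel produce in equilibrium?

112

The follower Borealis best-responds to any q_R: π_B = (291 - Q)q_B - 67q_B.
Setting the follower's marginal profit to zero, 224 - q_R - 2q_B = 0, i.e. q_B = (224 - q_R)/2.
The leader anticipates this reaction. Substituting into P = 291 - Q gives P = 179 - (1/2)q_R, so π_R = (179 - (1/2)q_R)q_R - 67q_R.
Leader FOC: 112 - q_R = 0, so q_R = 112.
Then q_B = (224 - 112)/2 = 56.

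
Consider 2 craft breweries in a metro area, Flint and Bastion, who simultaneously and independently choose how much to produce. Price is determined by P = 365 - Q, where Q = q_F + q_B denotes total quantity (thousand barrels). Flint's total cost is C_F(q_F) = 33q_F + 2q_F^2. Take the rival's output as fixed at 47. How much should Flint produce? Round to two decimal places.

With the rival's output fixed at 47, Flint's profit is π_F = (365 - 47 - q_F)q_F - (33q_F + 2q_F²) = (318 - q_F)q_F - (33q_F + 2q_F²).
∂π_F/∂q_F = 285 - 6q_F = 0, so q_F = 95/2.

47.50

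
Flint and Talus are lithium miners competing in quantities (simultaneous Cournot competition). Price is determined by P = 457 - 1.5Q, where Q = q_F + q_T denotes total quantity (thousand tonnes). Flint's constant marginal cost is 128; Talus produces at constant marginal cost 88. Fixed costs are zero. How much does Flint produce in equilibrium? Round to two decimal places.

Flint's profit: π_F = (457 - 1.5Q)q_F - (128q_F). Setting ∂π_F/∂q_F = 0: 329 - 3q_F - (3/2)(q_T) = 0.
Talus's profit: π_T = (457 - 1.5Q)q_T - (88q_T). Setting ∂π_T/∂q_T = 0: 369 - 3q_T - (3/2)(q_F) = 0.
So q_F = (329 - (3/2)q_T)/3 and q_T = (369 - (3/2)q_F)/3.
Solving the pair: q_F = 578/9, q_T = 818/9.

64.22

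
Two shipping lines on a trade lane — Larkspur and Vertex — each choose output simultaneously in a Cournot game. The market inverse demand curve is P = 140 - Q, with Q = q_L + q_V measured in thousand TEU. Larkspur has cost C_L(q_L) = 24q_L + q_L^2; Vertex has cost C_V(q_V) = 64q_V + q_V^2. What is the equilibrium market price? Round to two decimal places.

Larkspur's profit: π_L = (140 - Q)q_L - (24q_L + q_L²). Setting ∂π_L/∂q_L = 0: 116 - 4q_L - (q_V) = 0.
Vertex's profit: π_V = (140 - Q)q_V - (64q_V + q_V²). Setting ∂π_V/∂q_V = 0: 76 - 4q_V - (q_L) = 0.
Best responses: q_L = (116 - q_V)/4, q_V = (76 - q_L)/4.
Solving the pair: q_L = 388/15, q_V = 188/15.
Total output Q = 192/5, so price P = 140 - 192/5 = 508/5.

101.60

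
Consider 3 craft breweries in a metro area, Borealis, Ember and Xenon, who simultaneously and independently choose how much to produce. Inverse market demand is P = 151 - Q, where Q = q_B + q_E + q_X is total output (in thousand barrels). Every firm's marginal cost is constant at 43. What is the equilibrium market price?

70

Each firm earns π_i = (151 - Q)q_i - 43q_i.
Setting ∂π_i/∂q_i = 0 with rivals' quantities fixed: 108 - 2q_i - Σ_{j≠i} q_j = 0.
With identical firms every q_j equals q_i, so Σ_{j≠i} q_j = 2q_i and 108 = 4q_i, giving q_i = 27.
Total output Q = 81, so price P = 151 - 81 = 70.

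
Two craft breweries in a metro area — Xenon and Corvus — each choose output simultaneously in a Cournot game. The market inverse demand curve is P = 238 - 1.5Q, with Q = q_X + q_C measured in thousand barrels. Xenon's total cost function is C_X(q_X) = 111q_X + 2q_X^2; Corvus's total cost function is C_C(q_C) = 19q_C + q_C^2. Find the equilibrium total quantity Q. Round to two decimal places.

50.35

Xenon's profit: π_X = (238 - 1.5Q)q_X - (111q_X + 2q_X²). Setting ∂π_X/∂q_X = 0: 127 - 7q_X - (3/2)(q_C) = 0.
Corvus's first-order condition: 219 - 5q_C - (3/2)(q_X) = 0.
So q_X = (127 - (3/2)q_C)/7 and q_C = (219 - (3/2)q_X)/5.
Substituting one into the other gives q_X = 1226/131 and q_C = 40.9924.
Total output Q = 1226/131 + 40.9924 = 50.3511.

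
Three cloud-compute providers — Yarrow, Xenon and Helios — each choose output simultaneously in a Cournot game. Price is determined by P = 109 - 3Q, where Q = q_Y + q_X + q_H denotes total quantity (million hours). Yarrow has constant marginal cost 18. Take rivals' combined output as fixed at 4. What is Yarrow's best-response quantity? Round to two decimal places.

With rivals' combined output fixed at 4, Yarrow's profit is π_Y = (109 - 3·4 - 3q_Y)q_Y - (18q_Y) = (97 - 3q_Y)q_Y - (18q_Y).
∂π_Y/∂q_Y = 79 - 6q_Y = 0, so q_Y = 79/6.

13.17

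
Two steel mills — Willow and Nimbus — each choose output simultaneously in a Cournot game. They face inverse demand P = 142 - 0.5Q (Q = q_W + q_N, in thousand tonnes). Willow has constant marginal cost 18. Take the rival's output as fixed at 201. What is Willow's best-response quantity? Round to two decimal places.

With the rival's output fixed at 201, Willow's profit is π_W = (142 - (1/2)·201 - (1/2)q_W)q_W - (18q_W) = (83/2 - (1/2)q_W)q_W - (18q_W).
∂π_W/∂q_W = 47/2 - q_W = 0, so q_W = 47/2.

23.50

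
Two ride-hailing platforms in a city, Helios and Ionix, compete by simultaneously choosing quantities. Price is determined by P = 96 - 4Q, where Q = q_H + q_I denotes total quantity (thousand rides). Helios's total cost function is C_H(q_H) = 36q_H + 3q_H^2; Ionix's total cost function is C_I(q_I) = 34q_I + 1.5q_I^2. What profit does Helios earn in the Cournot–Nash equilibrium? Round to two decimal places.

62.39

Helios's profit: π_H = (96 - 4Q)q_H - (36q_H + 3q_H²). Setting ∂π_H/∂q_H = 0: 60 - 14q_H - 4(q_I) = 0.
Ionix's profit: π_I = (96 - 4Q)q_I - (34q_I + (3/2)q_I²). Setting ∂π_I/∂q_I = 0: 62 - 11q_I - 4(q_H) = 0.
Rearranging gives the reaction functions q_H = (60 - 4q_I)/14 and q_I = (62 - 4q_H)/11.
Solving the pair: q_H = 206/69, q_I = 314/69.
Price P = 96 - 4·(520/69) = 65.8551.
Helios's profit: 65.8551·(206/69) - 36·(206/69) - 3(206/69)² = 62.3928.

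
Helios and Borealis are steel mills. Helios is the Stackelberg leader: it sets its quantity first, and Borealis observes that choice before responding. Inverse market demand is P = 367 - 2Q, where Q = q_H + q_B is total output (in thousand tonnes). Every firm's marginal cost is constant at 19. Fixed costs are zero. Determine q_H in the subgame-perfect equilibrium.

Solve by backward induction. Given q_H, the follower Borealis maximises π_B = (367 - 2q_H - 2q_B)q_B - 19q_B.
∂π_B/∂q_B = 348 - 2q_H - 4q_B = 0 gives the reaction function q_B = (348 - 2q_H)/4.
Helios substitutes q_B(q_H) into its own profit: π_H = q_H(367 - 2q_H - (348 - 2q_H)/2) - 19q_H = (193 - q_H)q_H - 19q_H.
Maximising: ∂π_H/∂q_H = 174 - 2q_H = 0, giving q_H = 87.
Then q_B = (348 - 2·87)/4 = 87/2.

87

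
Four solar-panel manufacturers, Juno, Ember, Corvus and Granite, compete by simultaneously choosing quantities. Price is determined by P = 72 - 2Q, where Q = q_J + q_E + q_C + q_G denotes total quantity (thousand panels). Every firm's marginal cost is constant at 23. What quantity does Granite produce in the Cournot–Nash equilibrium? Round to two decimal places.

4.90

A representative firm's profit is π_i = q_i(72 - 2Q) - 23q_i.
Setting ∂π_i/∂q_i = 0 with rivals' quantities fixed: 49 - 4q_i - 2·Σ_{j≠i} q_j = 0.
By symmetry each firm produces the same amount; substituting Σ_{j≠i} q_j = 3q_i yields q_i = 49/10.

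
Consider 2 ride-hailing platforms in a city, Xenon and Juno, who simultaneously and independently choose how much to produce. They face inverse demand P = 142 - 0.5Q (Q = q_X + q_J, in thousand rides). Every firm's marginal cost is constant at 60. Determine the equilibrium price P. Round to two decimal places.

A representative firm's profit is π_i = q_i(142 - 0.5Q) - 60q_i.
Setting ∂π_i/∂q_i = 0 with rivals' quantities fixed: 82 - q_i - (1/2)q_j = 0.
By symmetry each firm produces the same amount; substituting q_j = q_i yields q_i = 82/(3/2) = 164/3.
Total output Q = 328/3, so price P = 142 - (1/2)·(328/3) = 262/3.

87.33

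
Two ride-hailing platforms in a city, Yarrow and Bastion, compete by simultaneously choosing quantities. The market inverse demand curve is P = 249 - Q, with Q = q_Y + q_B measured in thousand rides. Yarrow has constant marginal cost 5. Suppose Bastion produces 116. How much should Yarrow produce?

With the rival's output fixed at 116, Yarrow's profit is π_Y = (249 - 116 - q_Y)q_Y - (5q_Y) = (133 - q_Y)q_Y - (5q_Y).
∂π_Y/∂q_Y = 128 - 2q_Y = 0, so q_Y = 64.

64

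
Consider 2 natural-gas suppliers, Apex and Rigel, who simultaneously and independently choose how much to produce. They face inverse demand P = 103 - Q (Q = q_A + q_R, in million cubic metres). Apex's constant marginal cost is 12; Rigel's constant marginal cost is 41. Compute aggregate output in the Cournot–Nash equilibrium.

51

Apex's profit: π_A = (103 - Q)q_A - (12q_A). Setting ∂π_A/∂q_A = 0: 91 - 2q_A - (q_R) = 0.
Rigel's first-order condition: 62 - 2q_R - (q_A) = 0.
So q_A = (91 - q_R)/2 and q_R = (62 - q_A)/2.
Solving the pair: q_A = 40, q_R = 11.
Total output Q = 40 + 11 = 51.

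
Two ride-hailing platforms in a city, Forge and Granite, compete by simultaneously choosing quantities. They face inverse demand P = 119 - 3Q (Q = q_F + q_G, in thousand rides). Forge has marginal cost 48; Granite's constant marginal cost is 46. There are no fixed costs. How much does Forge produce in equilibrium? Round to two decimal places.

Forge's profit: π_F = (119 - 3Q)q_F - (48q_F). Setting ∂π_F/∂q_F = 0: 71 - 6q_F - 3(q_G) = 0.
Granite's profit: π_G = (119 - 3Q)q_G - (46q_G). Setting ∂π_G/∂q_G = 0: 73 - 6q_G - 3(q_F) = 0.
Best responses: q_F = (71 - 3q_G)/6, q_G = (73 - 3q_F)/6.
Substituting one into the other gives q_F = 23/3 and q_G = 25/3.

7.67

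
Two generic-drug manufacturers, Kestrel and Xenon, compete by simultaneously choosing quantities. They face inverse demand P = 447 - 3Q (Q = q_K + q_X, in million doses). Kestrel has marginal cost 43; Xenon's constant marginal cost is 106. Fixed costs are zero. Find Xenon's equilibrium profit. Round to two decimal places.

Kestrel's profit: π_K = (447 - 3Q)q_K - (43q_K). Setting ∂π_K/∂q_K = 0: 404 - 6q_K - 3(q_X) = 0.
Xenon's first-order condition: 341 - 6q_X - 3(q_K) = 0.
So q_K = (404 - 3q_X)/6 and q_X = (341 - 3q_K)/6.
Solving the pair: q_K = 467/9, q_X = 278/9.
Price P = 447 - 3·(745/9) = 596/3.
Xenon's profit: (596/3 - 106)·(278/9) = 2862.3704.

2862.37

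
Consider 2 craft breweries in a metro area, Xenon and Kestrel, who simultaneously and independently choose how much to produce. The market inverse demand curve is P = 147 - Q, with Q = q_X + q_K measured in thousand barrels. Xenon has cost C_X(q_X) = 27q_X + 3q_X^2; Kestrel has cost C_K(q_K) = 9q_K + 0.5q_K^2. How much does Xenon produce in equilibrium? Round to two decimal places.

9.65

Xenon's profit: π_X = (147 - Q)q_X - (27q_X + 3q_X²). Setting ∂π_X/∂q_X = 0: 120 - 8q_X - (q_K) = 0.
Kestrel's first-order condition: 138 - 3q_K - (q_X) = 0.
Best responses: q_X = (120 - q_K)/8, q_K = (138 - q_X)/3.
Substituting one into the other gives q_X = 222/23 and q_K = 984/23.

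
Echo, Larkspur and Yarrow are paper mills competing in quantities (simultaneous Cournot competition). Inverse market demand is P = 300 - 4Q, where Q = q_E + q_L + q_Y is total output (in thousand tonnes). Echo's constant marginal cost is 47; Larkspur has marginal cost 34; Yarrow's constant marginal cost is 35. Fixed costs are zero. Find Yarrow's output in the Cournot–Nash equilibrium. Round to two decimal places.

17.25

Echo's profit: π_E = (300 - 4Q)q_E - (47q_E). Setting ∂π_E/∂q_E = 0: 253 - 8q_E - 4(q_L + q_Y) = 0.
Larkspur's profit: π_L = (300 - 4Q)q_L - (34q_L). Setting ∂π_L/∂q_L = 0: 266 - 8q_L - 4(q_E + q_Y) = 0.
Yarrow's profit: π_Y = (300 - 4Q)q_Y - (35q_Y). Setting ∂π_Y/∂q_Y = 0: 265 - 8q_Y - 4(q_E + q_L) = 0.
Adding the 3 first-order conditions: 784 − 16Q = 0, so Q = 49.
Back-substituting: q_E = (253 − 196)/4 = 57/4, q_L = (266 − 196)/4 = 35/2, q_Y = (265 − 196)/4 = 69/4.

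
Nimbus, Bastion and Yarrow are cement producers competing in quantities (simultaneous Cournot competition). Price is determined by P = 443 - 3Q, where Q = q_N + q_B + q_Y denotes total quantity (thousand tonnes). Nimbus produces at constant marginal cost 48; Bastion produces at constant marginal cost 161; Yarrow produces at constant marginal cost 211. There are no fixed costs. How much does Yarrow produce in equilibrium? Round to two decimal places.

1.58

Nimbus's profit: π_N = (443 - 3Q)q_N - (48q_N). Setting ∂π_N/∂q_N = 0: 395 - 6q_N - 3(q_B + q_Y) = 0.
Bastion's first-order condition: 282 - 6q_B - 3(q_N + q_Y) = 0.
Yarrow's profit: π_Y = (443 - 3Q)q_Y - (211q_Y). Setting ∂π_Y/∂q_Y = 0: 232 - 6q_Y - 3(q_N + q_B) = 0.
Adding the 3 conditions: 909 − 6Q − 6Q = 0, i.e. Q = 303/4.
Back-substituting: q_N = (395 − 909/4)/3 = 671/12, q_B = (282 − 909/4)/3 = 73/4, q_Y = (232 − 909/4)/3 = 19/12.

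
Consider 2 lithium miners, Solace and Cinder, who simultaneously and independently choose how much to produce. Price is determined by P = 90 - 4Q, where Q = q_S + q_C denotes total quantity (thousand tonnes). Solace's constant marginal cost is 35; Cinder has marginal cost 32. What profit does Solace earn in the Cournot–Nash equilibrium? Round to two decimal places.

Solace's profit: π_S = (90 - 4Q)q_S - (35q_S). Setting ∂π_S/∂q_S = 0: 55 - 8q_S - 4(q_C) = 0.
Cinder's profit: π_C = (90 - 4Q)q_C - (32q_C). Setting ∂π_C/∂q_C = 0: 58 - 8q_C - 4(q_S) = 0.
Best responses: q_S = (55 - 4q_C)/8, q_C = (58 - 4q_S)/8.
Solving the pair: q_S = 13/3, q_C = 61/12.
Price P = 90 - 4·(113/12) = 157/3.
Solace's profit: (157/3 - 35)·(13/3) = 676/9.

75.11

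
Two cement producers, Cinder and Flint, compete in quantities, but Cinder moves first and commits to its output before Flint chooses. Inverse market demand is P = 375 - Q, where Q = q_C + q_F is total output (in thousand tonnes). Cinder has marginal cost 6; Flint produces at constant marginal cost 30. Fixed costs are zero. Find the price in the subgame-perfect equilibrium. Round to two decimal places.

104.25

Solve by backward induction. Given q_C, the follower Flint maximises π_F = (375 - q_C - q_F)q_F - 30q_F.
Follower FOC: 345 - q_C - 2q_F = 0, so q_F(q_C) = (345 - q_C)/2.
Cinder substitutes q_F(q_C) into its own profit: π_C = q_C(375 - q_C - (345 - q_C)/2) - 6q_C = (405/2 - (1/2)q_C)q_C - 6q_C.
The leader's first-order condition 393/2 - q_C = 0 yields q_C = 393/2.
Then q_F = (345 - 393/2)/2 = 297/4.
Total output Q = 1083/4, so price P = 375 - 1083/4 = 417/4.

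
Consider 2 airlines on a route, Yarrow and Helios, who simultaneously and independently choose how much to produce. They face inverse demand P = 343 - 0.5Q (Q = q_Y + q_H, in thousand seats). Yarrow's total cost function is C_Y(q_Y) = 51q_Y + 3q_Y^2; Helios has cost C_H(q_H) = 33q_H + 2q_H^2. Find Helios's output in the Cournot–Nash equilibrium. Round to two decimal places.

58.24

Yarrow's profit: π_Y = (343 - 0.5Q)q_Y - (51q_Y + 3q_Y²). Setting ∂π_Y/∂q_Y = 0: 292 - 7q_Y - (1/2)(q_H) = 0.
Helios's first-order condition: 310 - 5q_H - (1/2)(q_Y) = 0.
So q_Y = (292 - (1/2)q_H)/7 and q_H = (310 - (1/2)q_Y)/5.
Solving the pair: q_Y = 37.5540, q_H = 58.2446.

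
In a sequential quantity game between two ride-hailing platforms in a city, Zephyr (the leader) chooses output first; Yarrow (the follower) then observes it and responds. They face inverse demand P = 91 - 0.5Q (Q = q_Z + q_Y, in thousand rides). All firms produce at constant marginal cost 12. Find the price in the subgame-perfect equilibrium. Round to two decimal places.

The follower Yarrow best-responds to any q_Z: π_Y = (91 - 0.5Q)q_Y - 12q_Y.
∂π_Y/∂q_Y = 79 - (1/2)q_Z - q_Y = 0 gives the reaction function q_Y = (79 - (1/2)q_Z).
The leader anticipates this reaction. Substituting into P = 91 - 0.5Q gives P = 103/2 - (1/4)q_Z, so π_Z = (103/2 - (1/4)q_Z)q_Z - 12q_Z.
Maximising: ∂π_Z/∂q_Z = 79/2 - (1/2)q_Z = 0, giving q_Z = 79.
Then q_Y = (79 - (1/2)·79) = 79/2.
Total output Q = 237/2, so price P = 91 - (1/2)·(237/2) = 127/4.

31.75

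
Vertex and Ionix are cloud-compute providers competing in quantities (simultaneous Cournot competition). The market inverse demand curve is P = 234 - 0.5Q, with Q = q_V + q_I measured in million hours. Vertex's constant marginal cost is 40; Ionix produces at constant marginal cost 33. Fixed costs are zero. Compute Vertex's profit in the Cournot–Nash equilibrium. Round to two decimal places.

7770.89

Vertex's profit: π_V = (234 - 0.5Q)q_V - (40q_V). Setting ∂π_V/∂q_V = 0: 194 - q_V - (1/2)(q_I) = 0.
Ionix's first-order condition: 201 - q_I - (1/2)(q_V) = 0.
Best responses: q_V = (194 - (1/2)q_I), q_I = (201 - (1/2)q_V).
Substituting one into the other gives q_V = 374/3 and q_I = 416/3.
Price P = 234 - (1/2)·(790/3) = 307/3.
Vertex's profit: (307/3 - 40)·(374/3) = 7770.8889.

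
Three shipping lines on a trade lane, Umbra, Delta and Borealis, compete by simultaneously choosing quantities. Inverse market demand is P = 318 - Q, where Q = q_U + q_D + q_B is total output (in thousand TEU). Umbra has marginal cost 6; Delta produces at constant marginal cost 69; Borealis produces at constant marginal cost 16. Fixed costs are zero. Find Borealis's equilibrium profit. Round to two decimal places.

Umbra's profit: π_U = (318 - Q)q_U - (6q_U). Setting ∂π_U/∂q_U = 0: 312 - 2q_U - (q_D + q_B) = 0.
Delta's profit: π_D = (318 - Q)q_D - (69q_D). Setting ∂π_D/∂q_D = 0: 249 - 2q_D - (q_U + q_B) = 0.
Borealis's first-order condition: 302 - 2q_B - (q_U + q_D) = 0.
Summing all 3 equations gives 863 − 4Q = 0, hence Q = 863/4.
Back-substituting: q_U = (312 − 863/4) = 385/4, q_D = (249 − 863/4) = 133/4, q_B = (302 − 863/4) = 345/4.
Price P = 318 - 863/4 = 409/4.
Borealis's profit: (409/4 - 16)·(345/4) = 7439.0625.

7439.06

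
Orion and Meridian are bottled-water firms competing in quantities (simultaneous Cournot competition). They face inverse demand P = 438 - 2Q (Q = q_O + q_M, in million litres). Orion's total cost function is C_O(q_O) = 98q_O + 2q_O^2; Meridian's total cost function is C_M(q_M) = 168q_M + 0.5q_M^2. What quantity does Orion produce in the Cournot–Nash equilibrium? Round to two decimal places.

32.22

Orion's profit: π_O = (438 - 2Q)q_O - (98q_O + 2q_O²). Setting ∂π_O/∂q_O = 0: 340 - 8q_O - 2(q_M) = 0.
Meridian's profit: π_M = (438 - 2Q)q_M - (168q_M + (1/2)q_M²). Setting ∂π_M/∂q_M = 0: 270 - 5q_M - 2(q_O) = 0.
Rearranging gives the reaction functions q_O = (340 - 2q_M)/8 and q_M = (270 - 2q_O)/5.
Solving the pair: q_O = 290/9, q_M = 370/9.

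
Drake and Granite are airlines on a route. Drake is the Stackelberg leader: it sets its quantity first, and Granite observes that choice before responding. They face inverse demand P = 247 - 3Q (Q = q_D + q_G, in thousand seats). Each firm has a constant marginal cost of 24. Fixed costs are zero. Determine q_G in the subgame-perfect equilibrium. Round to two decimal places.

18.58

Solve by backward induction. Given q_D, the follower Granite maximises π_G = (247 - 3q_D - 3q_G)q_G - 24q_G.
Follower FOC: 223 - 3q_D - 6q_G = 0, so q_G(q_D) = (223 - 3q_D)/6.
The leader anticipates this reaction. Substituting into P = 247 - 3Q gives P = 271/2 - (3/2)q_D, so π_D = (271/2 - (3/2)q_D)q_D - 24q_D.
Leader FOC: 223/2 - 3q_D = 0, so q_D = 223/6.
Then q_G = (223 - 3·(223/6))/6 = 223/12.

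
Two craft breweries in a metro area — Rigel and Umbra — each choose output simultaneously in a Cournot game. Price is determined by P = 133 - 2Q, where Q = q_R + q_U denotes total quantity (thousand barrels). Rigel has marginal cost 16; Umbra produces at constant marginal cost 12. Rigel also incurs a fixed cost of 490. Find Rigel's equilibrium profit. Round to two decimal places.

Rigel's profit: π_R = (133 - 2Q)q_R - (16q_R). Setting ∂π_R/∂q_R = 0: 117 - 4q_R - 2(q_U) = 0.
Umbra's profit: π_U = (133 - 2Q)q_U - (12q_U). Setting ∂π_U/∂q_U = 0: 121 - 4q_U - 2(q_R) = 0.
So q_R = (117 - 2q_U)/4 and q_U = (121 - 2q_R)/4.
Solving the pair: q_R = 113/6, q_U = 125/6.
Price P = 133 - 2·(119/3) = 161/3.
Rigel's profit: (161/3 - 16)·(113/6) - 490 = 219.3889.

219.39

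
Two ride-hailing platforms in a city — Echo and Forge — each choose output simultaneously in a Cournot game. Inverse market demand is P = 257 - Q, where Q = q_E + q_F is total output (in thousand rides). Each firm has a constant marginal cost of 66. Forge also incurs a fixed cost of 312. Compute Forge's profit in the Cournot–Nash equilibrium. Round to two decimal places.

3741.44

A representative firm's profit is π_i = q_i(257 - Q) - 66q_i.
First-order condition (treating rivals' output as given): 191 - 2q_i - q_j = 0.
By symmetry each firm produces the same amount; substituting q_j = q_i yields q_i = 191/3.
Price P = 257 - 382/3 = 389/3.
Forge's profit: (389/3 - 66)·(191/3) - 312 = 3741.4444.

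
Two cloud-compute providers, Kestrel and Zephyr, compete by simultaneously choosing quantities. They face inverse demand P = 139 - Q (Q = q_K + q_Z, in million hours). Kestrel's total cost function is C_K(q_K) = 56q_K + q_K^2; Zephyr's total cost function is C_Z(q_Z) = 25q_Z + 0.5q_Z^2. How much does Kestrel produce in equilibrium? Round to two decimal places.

Kestrel's profit: π_K = (139 - Q)q_K - (56q_K + q_K²). Setting ∂π_K/∂q_K = 0: 83 - 4q_K - (q_Z) = 0.
Zephyr's first-order condition: 114 - 3q_Z - (q_K) = 0.
Best responses: q_K = (83 - q_Z)/4, q_Z = (114 - q_K)/3.
Solving the pair: q_K = 135/11, q_Z = 373/11.

12.27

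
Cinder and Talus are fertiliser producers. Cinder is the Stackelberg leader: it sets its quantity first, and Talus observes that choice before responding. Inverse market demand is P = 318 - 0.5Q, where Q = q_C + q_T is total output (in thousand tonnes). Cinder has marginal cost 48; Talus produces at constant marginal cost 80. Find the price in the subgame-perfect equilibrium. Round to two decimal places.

123.50

Solve by backward induction. Given q_C, the follower Talus maximises π_T = (318 - (1/2)q_C - (1/2)q_T)q_T - 80q_T.
∂π_T/∂q_T = 238 - (1/2)q_C - q_T = 0 gives the reaction function q_T = (238 - (1/2)q_C).
Cinder substitutes q_T(q_C) into its own profit: π_C = q_C(318 - (1/2)q_C - (238 - (1/2)q_C)/2) - 48q_C = (199 - (1/4)q_C)q_C - 48q_C.
The leader's first-order condition 151 - (1/2)q_C = 0 yields q_C = 302.
Then q_T = (238 - (1/2)·302) = 87.
Total output Q = 389, so price P = 318 - (1/2)·389 = 247/2.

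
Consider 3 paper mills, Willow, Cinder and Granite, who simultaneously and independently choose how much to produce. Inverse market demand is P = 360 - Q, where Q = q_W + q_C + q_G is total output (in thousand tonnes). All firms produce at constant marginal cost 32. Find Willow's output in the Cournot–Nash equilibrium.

82

Each firm earns π_i = (360 - Q)q_i - 32q_i.
Setting ∂π_i/∂q_i = 0 with rivals' quantities fixed: 328 - 2q_i - Σ_{j≠i} q_j = 0.
With identical firms every q_j equals q_i, so Σ_{j≠i} q_j = 2q_i and 328 = 4q_i, giving q_i = 82.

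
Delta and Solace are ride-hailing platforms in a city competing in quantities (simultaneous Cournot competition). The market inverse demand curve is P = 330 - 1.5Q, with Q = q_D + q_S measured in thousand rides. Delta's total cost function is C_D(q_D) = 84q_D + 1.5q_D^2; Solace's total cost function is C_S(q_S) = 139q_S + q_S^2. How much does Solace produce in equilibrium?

28

Delta's profit: π_D = (330 - 1.5Q)q_D - (84q_D + (3/2)q_D²). Setting ∂π_D/∂q_D = 0: 246 - 6q_D - (3/2)(q_S) = 0.
Solace's first-order condition: 191 - 5q_S - (3/2)(q_D) = 0.
Best responses: q_D = (246 - (3/2)q_S)/6, q_S = (191 - (3/2)q_D)/5.
Substituting one into the other gives q_D = 34 and q_S = 28.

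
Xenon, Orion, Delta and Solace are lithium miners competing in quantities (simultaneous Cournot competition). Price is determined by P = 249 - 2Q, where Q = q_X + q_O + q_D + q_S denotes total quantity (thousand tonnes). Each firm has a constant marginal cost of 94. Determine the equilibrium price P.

125

A representative firm's profit is π_i = q_i(249 - 2Q) - 94q_i.
Setting ∂π_i/∂q_i = 0 with rivals' quantities fixed: 155 - 4q_i - 2·Σ_{j≠i} q_j = 0.
With identical firms every q_j equals q_i, so Σ_{j≠i} q_j = 3q_i and 155 = 10q_i, giving q_i = 31/2.
Total output Q = 62, so price P = 249 - 2·62 = 125.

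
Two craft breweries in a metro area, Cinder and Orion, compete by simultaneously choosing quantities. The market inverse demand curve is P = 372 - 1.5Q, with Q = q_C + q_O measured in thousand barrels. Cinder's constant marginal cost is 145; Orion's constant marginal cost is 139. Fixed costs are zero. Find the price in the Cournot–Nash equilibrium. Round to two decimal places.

Cinder's profit: π_C = (372 - 1.5Q)q_C - (145q_C). Setting ∂π_C/∂q_C = 0: 227 - 3q_C - (3/2)(q_O) = 0.
Orion's first-order condition: 233 - 3q_O - (3/2)(q_C) = 0.
Rearranging gives the reaction functions q_C = (227 - (3/2)q_O)/3 and q_O = (233 - (3/2)q_C)/3.
Substituting one into the other gives q_C = 442/9 and q_O = 478/9.
Total output Q = 920/9, so price P = 372 - (3/2)·(920/9) = 656/3.

218.67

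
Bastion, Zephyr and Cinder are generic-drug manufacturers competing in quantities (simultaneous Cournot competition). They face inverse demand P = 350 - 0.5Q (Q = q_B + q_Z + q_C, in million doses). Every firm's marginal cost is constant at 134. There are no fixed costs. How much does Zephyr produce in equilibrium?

A representative firm's profit is π_i = q_i(350 - 0.5Q) - 134q_i.
First-order condition (treating rivals' output as given): 216 - q_i - (1/2)·Σ_{j≠i} q_j = 0.
With identical firms every q_j equals q_i, so Σ_{j≠i} q_j = 2q_i and 216 = 2q_i, giving q_i = 108.

108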